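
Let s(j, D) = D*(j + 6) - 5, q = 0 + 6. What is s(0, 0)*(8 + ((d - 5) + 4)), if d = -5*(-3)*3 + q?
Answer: -290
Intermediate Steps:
q = 6
s(j, D) = -5 + D*(6 + j) (s(j, D) = D*(6 + j) - 5 = -5 + D*(6 + j))
d = 51 (d = -5*(-3)*3 + 6 = 15*3 + 6 = 45 + 6 = 51)
s(0, 0)*(8 + ((d - 5) + 4)) = (-5 + 6*0 + 0*0)*(8 + ((51 - 5) + 4)) = (-5 + 0 + 0)*(8 + (46 + 4)) = -5*(8 + 50) = -5*58 = -290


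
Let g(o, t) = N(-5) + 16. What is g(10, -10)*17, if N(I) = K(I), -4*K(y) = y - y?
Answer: 272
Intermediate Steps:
K(y) = 0 (K(y) = -(y - y)/4 = -¼*0 = 0)
N(I) = 0
g(o, t) = 16 (g(o, t) = 0 + 16 = 16)
g(10, -10)*17 = 16*17 = 272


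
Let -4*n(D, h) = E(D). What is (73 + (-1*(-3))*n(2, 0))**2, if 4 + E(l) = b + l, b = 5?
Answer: 80089/16 ≈ 5005.6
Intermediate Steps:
E(l) = 1 + l (E(l) = -4 + (5 + l) = 1 + l)
n(D, h) = -1/4 - D/4 (n(D, h) = -(1 + D)/4 = -1/4 - D/4)
(73 + (-1*(-3))*n(2, 0))**2 = (73 + (-1*(-3))*(-1/4 - 1/4*2))**2 = (73 + 3*(-1/4 - 1/2))**2 = (73 + 3*(-3/4))**2 = (73 - 9/4)**2 = (283/4)**2 = 80089/16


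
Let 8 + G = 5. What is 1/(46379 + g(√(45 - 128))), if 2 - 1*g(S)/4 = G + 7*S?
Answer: 46399/2152932273 + 28*I*√83/2152932273 ≈ 2.1552e-5 + 1.1849e-7*I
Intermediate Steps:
G = -3 (G = -8 + 5 = -3)
g(S) = 20 - 28*S (g(S) = 8 - 4*(-3 + 7*S) = 8 + (12 - 28*S) = 20 - 28*S)
1/(46379 + g(√(45 - 128))) = 1/(46379 + (20 - 28*√(45 - 128))) = 1/(46379 + (20 - 28*I*√83)) = 1/(46399 - 28*I*√83)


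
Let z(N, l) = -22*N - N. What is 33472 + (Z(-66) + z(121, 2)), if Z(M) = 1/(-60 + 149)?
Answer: 2731322/89 ≈ 30689.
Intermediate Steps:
z(N, l) = -23*N
Z(M) = 1/89
33472 + (Z(-66) + z(121, 2)) = 33472 + (1/89 - 23*121) = 33472 + (1/89 - 2783) = 33472 - 247686/89 = 2731322/89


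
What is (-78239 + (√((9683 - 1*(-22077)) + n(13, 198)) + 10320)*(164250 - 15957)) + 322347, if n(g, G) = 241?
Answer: 1530627868 + 148293*√32001 ≈ 1.5572e+9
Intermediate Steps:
(-78239 + (√((9683 - 1*(-22077)) + n(13, 198)) + 10320)*(164250 - 15957)) + 322347 = (-78239 + (√((9683 - 1*(-22077)) + 241) + 10320)*(164250 - 15957)) + 322347 = (-78239 + (√((9683 + 22077) + 241) + 10320)*148293) + 322347 = (-78239 + (√(31760 + 241) + 10320)*148293) + 322347 = (-78239 + (√32001 + 10320)*148293) + 322347 = (-78239 + (10320 + √32001)*148293) + 322347 = (-78239 + (1530383760 + 148293*√32001)) + 322347 = (1530305521 + 148293*√32001) + 322347 = 1530627868 + 148293*√32001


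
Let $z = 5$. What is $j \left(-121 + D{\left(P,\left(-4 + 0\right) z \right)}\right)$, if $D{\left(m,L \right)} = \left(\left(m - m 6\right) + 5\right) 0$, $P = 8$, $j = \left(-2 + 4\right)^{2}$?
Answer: $-484$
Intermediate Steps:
$j = 4$ ($j = 2^{2} = 4$)
$D{\left(m,L \right)} = 0$ ($D{\left(m,L \right)} = \left(\left(m - 6 m\right) + 5\right) 0 = \left(- 5 m + 5\right) 0 = \left(5 - 5 m\right) 0 = 0$)
$j \left(-121 + D{\left(P,\left(-4 + 0\right) z \right)}\right) = 4 \left(-121 + 0\right) = 4 \left(-121\right) = -484$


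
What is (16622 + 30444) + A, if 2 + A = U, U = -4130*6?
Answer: 22284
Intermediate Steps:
U = -24780
A = -24782 (A = -2 - 24780 = -24782)
(16622 + 30444) + A = (16622 + 30444) - 24782 = 47066 - 24782 = 22284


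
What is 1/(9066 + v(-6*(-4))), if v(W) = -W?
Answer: 1/9042 ≈ 0.00011060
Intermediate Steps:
1/(9066 + v(-6*(-4))) = 1/(9066 - (-6)*(-4)) = 1/(9066 - 1*24) = 1/(9066 - 24) = 1/9042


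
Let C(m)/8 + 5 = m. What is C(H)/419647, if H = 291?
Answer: 2288/419647 ≈ 0.0054522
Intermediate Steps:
C(m) = -40 + 8*m
C(H)/419647 = (-40 + 8*291)/419647 = (-40 + 2328)*(1/419647) = 2288*(1/419647) = 2288/419647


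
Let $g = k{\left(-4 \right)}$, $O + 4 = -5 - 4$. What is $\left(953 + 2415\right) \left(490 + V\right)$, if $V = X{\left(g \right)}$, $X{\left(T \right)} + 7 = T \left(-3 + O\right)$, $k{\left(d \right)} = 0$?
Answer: $1626744$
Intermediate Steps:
$O = -13$ ($O = -4 - 9 = -13$)
$g = 0$
$X{\left(T \right)} = -7 - 16 T$ ($X{\left(T \right)} = -7 + T \left(-3 - 13\right) = -7 + T \left(-16\right) = -7 - 16 T$)
$V = -7$ ($V = -7 - 0 = -7 + 0 = -7$)
$\left(953 + 2415\right) \left(490 + V\right) = \left(953 + 2415\right) \left(490 - 7\right) = 3368 \cdot 483 = 1626744$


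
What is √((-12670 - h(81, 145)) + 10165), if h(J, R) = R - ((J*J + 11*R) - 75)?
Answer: √5431 ≈ 73.695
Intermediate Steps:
h(J, R) = 75 - J² - 10*R (h(J, R) = R - ((J² + 11*R) - 75) = R - (-75 + J² + 11*R) = R + (75 - J² - 11*R) = 75 - J² - 10*R)
√((-12670 - h(81, 145)) + 10165) = √((-12670 - (75 - 1*81² - 10*145)) + 10165) = √((-12670 - (75 - 1*6561 - 1450)) + 10165) = √((-12670 - (75 - 6561 - 1450)) + 10165) = √((-12670 - 1*(-7936)) + 10165) = √((-12670 + 7936) + 10165) = √(-4734 + 10165) = √5431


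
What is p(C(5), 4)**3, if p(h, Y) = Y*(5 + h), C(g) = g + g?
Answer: 216000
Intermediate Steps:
C(g) = 2*g
p(C(5), 4)**3 = (4*(5 + 2*5))**3 = (4*(5 + 10))**3 = (4*15)**3 = 60**3 = 216000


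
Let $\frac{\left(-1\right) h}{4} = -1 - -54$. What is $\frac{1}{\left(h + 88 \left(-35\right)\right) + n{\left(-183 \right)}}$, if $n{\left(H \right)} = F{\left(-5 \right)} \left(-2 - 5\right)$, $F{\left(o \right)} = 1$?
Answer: $- \frac{1}{3299} \approx -0.00030312$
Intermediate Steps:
$h = -212$ ($h = - 4 \left(-1 - -54\right) = - 4 \left(-1 + 54\right) = \left(-4\right) 53 = -212$)
$n{\left(H \right)} = -7$ ($n{\left(H \right)} = 1 \left(-2 - 5\right) = 1 \left(-7\right) = -7$)
$\frac{1}{\left(h + 88 \left(-35\right)\right) + n{\left(-183 \right)}} = \frac{1}{\left(-212 + 88 \left(-35\right)\right) - 7} = \frac{1}{\left(-212 - 3080\right) - 7} = \frac{1}{-3292 - 7} = \frac{1}{-3299} = - \frac{1}{3299}$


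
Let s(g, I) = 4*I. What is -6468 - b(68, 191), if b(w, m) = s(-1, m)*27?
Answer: -27096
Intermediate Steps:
b(w, m) = 108*m (b(w, m) = (4*m)*27 = 108*m)
-6468 - b(68, 191) = -6468 - 108*191 = -6468 - 1*20628 = -6468 - 20628 = -27096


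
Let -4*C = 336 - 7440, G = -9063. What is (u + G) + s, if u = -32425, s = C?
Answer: -39712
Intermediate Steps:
C = 1776 (C = -(336 - 7440)/4 = -1/4*(-7104) = 1776)
s = 1776
(u + G) + s = (-32425 - 9063) + 1776 = -41488 + 1776 = -39712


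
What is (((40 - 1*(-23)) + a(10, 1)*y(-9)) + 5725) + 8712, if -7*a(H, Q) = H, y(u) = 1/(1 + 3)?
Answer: 202995/14 ≈ 14500.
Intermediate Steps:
y(u) = ¼ (y(u) = 1/4 = ¼)
a(H, Q) = -H/7
(((40 - 1*(-23)) + a(10, 1)*y(-9)) + 5725) + 8712 = (((40 - 1*(-23)) - ⅐*10*(¼)) + 5725) + 8712 = (((40 + 23) - 10/7*¼) + 5725) + 8712 = ((63 - 5/14) + 5725) + 8712 = (877/14 + 5725) + 8712 = 81027/14 + 8712 = 202995/14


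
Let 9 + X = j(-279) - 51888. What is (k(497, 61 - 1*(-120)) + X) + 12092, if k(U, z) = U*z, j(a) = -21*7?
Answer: 50005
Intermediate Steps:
j(a) = -147
X = -52044 (X = -9 + (-147 - 51888) = -9 - 52035 = -52044)
(k(497, 61 - 1*(-120)) + X) + 12092 = (497*(61 - 1*(-120)) - 52044) + 12092 = (497*(61 + 120) - 52044) + 12092 = (497*181 - 52044) + 12092 = (89957 - 52044) + 12092 = 37913 + 12092 = 50005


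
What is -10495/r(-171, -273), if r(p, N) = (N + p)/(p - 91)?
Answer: -1374845/222 ≈ -6193.0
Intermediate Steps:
r(p, N) = (N + p)/(-91 + p)
-10495/r(-171, -273) = -10495*(-91 - 171)/(-273 - 171) = -10495/(-444/(-262)) = -10495/((-1/262*(-444))) = -10495/222/131 = -10495*131/222 = -1374845/222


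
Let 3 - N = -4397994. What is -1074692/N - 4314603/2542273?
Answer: -21707771505107/11180909027181 ≈ -1.9415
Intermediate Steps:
N = 4397997 (N = 3 - 1*(-4397994) = 3 + 4397994 = 4397997)
-1074692/N - 4314603/2542273 = -1074692/4397997 - 4314603/2542273 = -21707771505107/11180909027181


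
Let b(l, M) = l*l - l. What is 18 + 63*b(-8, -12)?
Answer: 4554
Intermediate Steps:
b(l, M) = l² - l
18 + 63*b(-8, -12) = 18 + 63*(-8*(-1 - 8)) = 18 + 63*(-8*(-9)) = 18 + 63*72 = 18 + 4536 = 4554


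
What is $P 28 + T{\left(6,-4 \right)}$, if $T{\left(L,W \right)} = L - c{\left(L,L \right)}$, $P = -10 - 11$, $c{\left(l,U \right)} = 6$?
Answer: $-588$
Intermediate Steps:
$P = -21$ ($P = -10 - 11 = -21$)
$T{\left(L,W \right)} = -6 + L$ ($T{\left(L,W \right)} = L - 6 = -6 + L$)
$P 28 + T{\left(6,-4 \right)} = \left(-21\right) 28 + \left(-6 + 6\right) = -588 + 0 = -588$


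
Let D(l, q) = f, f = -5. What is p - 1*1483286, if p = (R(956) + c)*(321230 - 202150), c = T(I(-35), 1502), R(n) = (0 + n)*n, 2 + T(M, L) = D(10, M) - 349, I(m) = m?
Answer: 108787623114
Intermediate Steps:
D(l, q) = -5
T(M, L) = -356 (T(M, L) = -2 + (-5 - 349) = -2 - 354 = -356)
R(n) = n² (R(n) = n*n = n²)
c = -356
p = 108789106400 (p = (956² - 356)*(321230 - 202150) = (913936 - 356)*119080 = 913580*119080 = 108789106400)
p - 1*1483286 = 108789106400 - 1*1483286 = 108789106400 - 1483286 = 108787623114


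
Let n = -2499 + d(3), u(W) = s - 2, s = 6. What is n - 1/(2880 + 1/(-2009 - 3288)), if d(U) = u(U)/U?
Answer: -114308420878/45766077 ≈ -2497.7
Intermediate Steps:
u(W) = 4 (u(W) = 6 - 2 = 4)
d(U) = 4/U
n = -7493/3 (n = -2499 + 4/3 = -7493/3 ≈ -2497.7)
n - 1/(2880 + 1/(-2009 - 3288)) = -7493/3 - 1/(2880 + 1/(-2009 - 3288)) = -7493/3 - 1/(2880 + 1/(-5297)) = -7493/3 - 1/(2880 - 1/5297) = -7493/3 - 1/15255359/5297 = -7493/3 - 1*5297/15255359 = -7493/3 - 5297/15255359 = -114308420878/45766077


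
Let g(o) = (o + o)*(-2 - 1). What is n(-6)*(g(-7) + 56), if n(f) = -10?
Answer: -980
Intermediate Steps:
g(o) = -6*o (g(o) = (2*o)*(-3) = -6*o)
n(-6)*(g(-7) + 56) = -10*(-6*(-7) + 56) = -10*(42 + 56) = -10*98 = -980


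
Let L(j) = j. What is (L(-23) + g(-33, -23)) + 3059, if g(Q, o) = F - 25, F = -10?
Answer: 3001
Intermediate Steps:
g(Q, o) = -35 (g(Q, o) = -10 - 25 = -35)
(L(-23) + g(-33, -23)) + 3059 = (-23 - 35) + 3059 = -58 + 3059 = 3001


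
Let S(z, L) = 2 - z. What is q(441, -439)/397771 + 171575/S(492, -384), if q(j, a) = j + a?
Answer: -13649511669/38981558 ≈ -350.15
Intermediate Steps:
q(j, a) = a + j
q(441, -439)/397771 + 171575/S(492, -384) = (-439 + 441)/397771 + 171575/(2 - 1*492) = 2*(1/397771) + 171575/(2 - 492) = 2/397771 + 171575/(-490) = 2/397771 + 171575*(-1/490) = 2/397771 - 34315/98 = -13649511669/38981558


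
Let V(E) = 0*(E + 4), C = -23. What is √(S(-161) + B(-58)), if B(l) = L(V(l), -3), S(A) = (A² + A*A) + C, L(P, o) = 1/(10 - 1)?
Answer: 2*√116593/3 ≈ 227.64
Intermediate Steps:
V(E) = 0 (V(E) = 0*(4 + E) = 0)
L(P, o) = ⅑ (L(P, o) = 1/9 = ⅑)
S(A) = -23 + 2*A² (S(A) = (A² + A*A) - 23 = (A² + A²) - 23 = 2*A² - 23 = -23 + 2*A²)
B(l) = ⅑
√(S(-161) + B(-58)) = √((-23 + 2*(-161)²) + ⅑) = √((-23 + 2*25921) + ⅑) = √((-23 + 51842) + ⅑) = √(51819 + ⅑) = √(466372/9) = 2*√116593/3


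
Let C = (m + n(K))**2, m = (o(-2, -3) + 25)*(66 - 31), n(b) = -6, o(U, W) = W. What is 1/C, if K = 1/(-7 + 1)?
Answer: 1/583696 ≈ 1.7132e-6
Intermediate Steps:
K = -1/6 (K = 1/(-6) = -1/6 ≈ -0.16667)
m = 770 (m = (-3 + 25)*(66 - 31) = 22*35 = 770)
C = 583696 (C = (770 - 6)**2 = 764**2 = 583696)
1/C = 1/583696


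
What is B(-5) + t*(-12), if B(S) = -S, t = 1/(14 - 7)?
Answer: 23/7 ≈ 3.2857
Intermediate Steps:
t = 1/7 ≈ 0.14286
B(-5) + t*(-12) = -1*(-5) + (1/7)*(-12) = 5 - 12/7 = 23/7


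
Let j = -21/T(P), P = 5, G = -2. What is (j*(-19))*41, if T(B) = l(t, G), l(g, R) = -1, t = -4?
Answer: -16359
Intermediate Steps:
T(B) = -1
j = 21 (j = -21/(-1) = -21*(-1) = 21)
(j*(-19))*41 = (21*(-19))*41 = -399*41 = -16359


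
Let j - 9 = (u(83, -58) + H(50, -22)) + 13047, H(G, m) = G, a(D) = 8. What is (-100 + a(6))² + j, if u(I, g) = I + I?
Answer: 21736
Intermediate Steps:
u(I, g) = 2*I
j = 13272 (j = 9 + ((2*83 + 50) + 13047) = 9 + ((166 + 50) + 13047) = 9 + (216 + 13047) = 9 + 13263 = 13272)
(-100 + a(6))² + j = (-100 + 8)² + 13272 = (-92)² + 13272 = 8464 + 13272 = 21736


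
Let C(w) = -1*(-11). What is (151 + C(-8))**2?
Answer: 26244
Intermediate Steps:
C(w) = 11
(151 + C(-8))**2 = (151 + 11)**2 = 162**2 = 26244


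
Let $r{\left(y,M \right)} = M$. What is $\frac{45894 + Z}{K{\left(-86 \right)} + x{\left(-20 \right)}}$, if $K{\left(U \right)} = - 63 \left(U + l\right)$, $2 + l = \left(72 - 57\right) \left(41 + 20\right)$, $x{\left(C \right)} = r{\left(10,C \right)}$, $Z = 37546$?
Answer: $- \frac{83440}{52121} \approx -1.6009$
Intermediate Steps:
$x{\left(C \right)} = C$
$l = 913$ ($l = -2 + \left(72 - 57\right) \left(41 + 20\right) = -2 + 15 \cdot 61 = -2 + 915 = 913$)
$K{\left(U \right)} = -57519 - 63 U$ ($K{\left(U \right)} = - 63 \left(U + 913\right) = - 63 \left(913 + U\right) = -57519 - 63 U$)
$\frac{45894 + Z}{K{\left(-86 \right)} + x{\left(-20 \right)}} = \frac{45894 + 37546}{\left(-57519 - -5418\right) - 20} = \frac{83440}{\left(-57519 + 5418\right) - 20} = \frac{83440}{-52101 - 20} = \frac{83440}{-52121} = 83440 \left(- \frac{1}{52121}\right) = - \frac{83440}{52121}$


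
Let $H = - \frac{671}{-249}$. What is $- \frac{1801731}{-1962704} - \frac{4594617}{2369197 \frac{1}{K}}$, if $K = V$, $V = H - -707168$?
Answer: $- \frac{529305223080892211787}{385952691581104} \approx -1.3714 \cdot 10^{6}$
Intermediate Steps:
$H = \frac{671}{249}$ ($H = \left(-671\right) \left(- \frac{1}{249}\right) = \frac{671}{249} \approx 2.6948$)
$V = \frac{176085503}{249}$ ($V = \frac{671}{249} - -707168 = \frac{671}{249} + 707168 = \frac{176085503}{249} \approx 7.0717 \cdot 10^{5}$)
$K = \frac{176085503}{249} \approx 7.0717 \cdot 10^{5}$
$- \frac{1801731}{-1962704} - \frac{4594617}{2369197 \frac{1}{K}} = - \frac{1801731}{-1962704} - \frac{4594617}{2369197 \frac{1}{\frac{176085503}{249}}} = \left(-1801731\right) \left(- \frac{1}{1962704}\right) - \frac{4594617}{2369197 \cdot \frac{249}{176085503}} = \frac{1801731}{1962704} - \frac{4594617}{\frac{589930053}{176085503}} = \frac{1801731}{1962704} - \frac{269681815179117}{196643351} = - \frac{529305223080892211787}{385952691581104}$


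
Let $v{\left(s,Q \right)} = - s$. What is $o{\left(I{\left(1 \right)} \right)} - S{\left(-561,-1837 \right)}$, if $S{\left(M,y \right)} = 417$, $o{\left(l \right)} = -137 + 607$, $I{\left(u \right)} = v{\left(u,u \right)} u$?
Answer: $53$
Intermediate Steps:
$I{\left(u \right)} = - u^{2}$ ($I{\left(u \right)} = - u u = - u^{2}$)
$o{\left(l \right)} = 470$
$o{\left(I{\left(1 \right)} \right)} - S{\left(-561,-1837 \right)} = 470 - 417 = 53$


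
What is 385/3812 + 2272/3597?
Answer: 10045709/13711764 ≈ 0.73263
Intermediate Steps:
385/3812 + 2272/3597 = 10045709/13711764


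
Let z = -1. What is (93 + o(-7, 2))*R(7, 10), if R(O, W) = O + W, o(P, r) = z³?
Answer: 1564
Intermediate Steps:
o(P, r) = -1 (o(P, r) = (-1)³ = -1)
(93 + o(-7, 2))*R(7, 10) = (93 - 1)*(7 + 10) = 92*17 = 1564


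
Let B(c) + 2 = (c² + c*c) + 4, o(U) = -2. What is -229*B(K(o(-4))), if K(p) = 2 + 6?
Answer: -29770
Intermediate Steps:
K(p) = 8
B(c) = 2 + 2*c² (B(c) = -2 + ((c² + c*c) + 4) = -2 + ((c² + c²) + 4) = -2 + (2*c² + 4) = -2 + (4 + 2*c²) = 2 + 2*c²)
-229*B(K(o(-4))) = -229*(2 + 2*8²) = -229*(2 + 2*64) = -229*(2 + 128) = -229*130 = -29770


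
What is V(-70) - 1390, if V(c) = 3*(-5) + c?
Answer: -1475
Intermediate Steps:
V(c) = -15 + c
V(-70) - 1390 = (-15 - 70) - 1390 = -85 - 1390 = -1475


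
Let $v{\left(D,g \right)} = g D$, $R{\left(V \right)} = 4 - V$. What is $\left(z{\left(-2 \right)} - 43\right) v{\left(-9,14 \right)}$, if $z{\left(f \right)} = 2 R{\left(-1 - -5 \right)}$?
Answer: $5418$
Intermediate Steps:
$z{\left(f \right)} = 0$ ($z{\left(f \right)} = 2 \left(4 - \left(-1 - -5\right)\right) = 2 \left(4 - \left(-1 + 5\right)\right) = 2 \left(4 - 4\right) = 2 \cdot 0 = 0$)
$v{\left(D,g \right)} = D g$
$\left(z{\left(-2 \right)} - 43\right) v{\left(-9,14 \right)} = \left(0 - 43\right) \left(\left(-9\right) 14\right) = \left(0 - 43\right) \left(-126\right) = \left(-43\right) \left(-126\right) = 5418$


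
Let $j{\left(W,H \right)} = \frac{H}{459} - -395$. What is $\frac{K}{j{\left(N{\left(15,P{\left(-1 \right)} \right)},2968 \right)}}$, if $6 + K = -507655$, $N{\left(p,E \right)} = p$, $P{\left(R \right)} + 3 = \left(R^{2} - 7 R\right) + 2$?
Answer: $- \frac{233016399}{184273} \approx -1264.5$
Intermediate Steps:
$P{\left(R \right)} = -1 + R^{2} - 7 R$ ($P{\left(R \right)} = -3 + \left(\left(R^{2} - 7 R\right) + 2\right) = -3 + \left(2 + R^{2} - 7 R\right) = -1 + R^{2} - 7 R$)
$K = -507661$ ($K = -6 - 507655 = -507661$)
$j{\left(W,H \right)} = 395 + \frac{H}{459}$ ($j{\left(W,H \right)} = H \frac{1}{459} + 395 = \frac{H}{459} + 395 = 395 + \frac{H}{459}$)
$\frac{K}{j{\left(N{\left(15,P{\left(-1 \right)} \right)},2968 \right)}} = - \frac{507661}{395 + \frac{1}{459} \cdot 2968} = - \frac{507661}{395 + \frac{2968}{459}} = - \frac{507661}{\frac{184273}{459}} = \left(-507661\right) \frac{459}{184273} = - \frac{233016399}{184273}$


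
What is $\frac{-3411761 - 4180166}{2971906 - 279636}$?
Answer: $- \frac{1084561}{384610} \approx -2.8199$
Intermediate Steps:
$\frac{-3411761 - 4180166}{2971906 - 279636} = - \frac{7591927}{2692270} = \left(-7591927\right) \frac{1}{2692270} = - \frac{1084561}{384610}$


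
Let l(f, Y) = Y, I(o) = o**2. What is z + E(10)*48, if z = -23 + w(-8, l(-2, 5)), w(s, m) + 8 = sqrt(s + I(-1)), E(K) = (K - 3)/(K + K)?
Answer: -71/5 + I*sqrt(7) ≈ -14.2 + 2.6458*I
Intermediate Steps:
E(K) = (-3 + K)/(2*K) (E(K) = (-3 + K)/((2*K)) = (-3 + K)*(1/(2*K)) = (-3 + K)/(2*K))
w(s, m) = -8 + sqrt(1 + s) (w(s, m) = -8 + sqrt(s + (-1)**2) = -8 + sqrt(s + 1) = -8 + sqrt(1 + s))
z = -31 + I*sqrt(7) (z = -23 + (-8 + sqrt(1 - 8)) = -23 + (-8 + sqrt(-7)) = -23 + (-8 + I*sqrt(7)) = -31 + I*sqrt(7) ≈ -31.0 + 2.6458*I)
z + E(10)*48 = (-31 + I*sqrt(7)) + ((1/2)*(-3 + 10)/10)*48 = (-31 + I*sqrt(7)) + ((1/2)*(1/10)*7)*48 = (-31 + I*sqrt(7)) + (7/20)*48 = (-31 + I*sqrt(7)) + 84/5 = -71/5 + I*sqrt(7)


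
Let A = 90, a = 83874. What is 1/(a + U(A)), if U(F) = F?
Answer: 1/83964 ≈ 1.1910e-5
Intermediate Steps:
1/(a + U(A)) = 1/(83874 + 90) = 1/83964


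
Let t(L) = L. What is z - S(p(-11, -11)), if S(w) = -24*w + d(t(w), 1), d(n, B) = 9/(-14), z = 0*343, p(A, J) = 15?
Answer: 5049/14 ≈ 360.64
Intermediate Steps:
z = 0
d(n, B) = -9/14 (d(n, B) = 9*(-1/14) = -9/14)
S(w) = -9/14 - 24*w (S(w) = -24*w - 9/14 = -9/14 - 24*w)
z - S(p(-11, -11)) = 0 - (-9/14 - 24*15) = 0 - (-9/14 - 360) = 0 - 1*(-5049/14) = 0 + 5049/14 = 5049/14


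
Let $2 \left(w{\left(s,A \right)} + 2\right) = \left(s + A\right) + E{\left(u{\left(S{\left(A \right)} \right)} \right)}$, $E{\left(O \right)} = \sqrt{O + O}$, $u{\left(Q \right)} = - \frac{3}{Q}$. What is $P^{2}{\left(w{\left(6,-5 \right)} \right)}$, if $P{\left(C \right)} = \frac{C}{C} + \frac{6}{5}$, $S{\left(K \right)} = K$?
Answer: $\frac{121}{25} \approx 4.84$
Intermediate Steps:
$E{\left(O \right)} = \sqrt{2} \sqrt{O}$ ($E{\left(O \right)} = \sqrt{2 O} = \sqrt{2} \sqrt{O}$)
$w{\left(s,A \right)} = -2 + \frac{A}{2} + \frac{s}{2} + \frac{\sqrt{6} \sqrt{- \frac{1}{A}}}{2}$ ($w{\left(s,A \right)} = -2 + \frac{\left(s + A\right) + \sqrt{2} \sqrt{- \frac{3}{A}}}{2} = -2 + \frac{\left(A + s\right) + \sqrt{2} \sqrt{3} \sqrt{- \frac{1}{A}}}{2} = -2 + \frac{\left(A + s\right) + \sqrt{6} \sqrt{- \frac{1}{A}}}{2} = -2 + \frac{A + s + \sqrt{6} \sqrt{- \frac{1}{A}}}{2} = -2 + \left(\frac{A}{2} + \frac{s}{2} + \frac{\sqrt{6} \sqrt{- \frac{1}{A}}}{2}\right) = -2 + \frac{A}{2} + \frac{s}{2} + \frac{\sqrt{6} \sqrt{- \frac{1}{A}}}{2}$)
$P{\left(C \right)} = \frac{11}{5}$ ($P{\left(C \right)} = 1 + 6 \cdot \frac{1}{5} = 1 + \frac{6}{5} = \frac{11}{5}$)
$P^{2}{\left(w{\left(6,-5 \right)} \right)} = \left(\frac{11}{5}\right)^{2} = \frac{121}{25}$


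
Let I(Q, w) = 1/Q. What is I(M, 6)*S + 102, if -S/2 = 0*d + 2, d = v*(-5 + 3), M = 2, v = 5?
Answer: 100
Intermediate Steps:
d = -10 (d = 5*(-5 + 3) = 5*(-2) = -10)
S = -4 (S = -2*(0*(-10) + 2) = -2*(0 + 2) = -2*2 = -4)
I(M, 6)*S + 102 = -4/2 + 102 = (½)*(-4) + 102 = -2 + 102 = 100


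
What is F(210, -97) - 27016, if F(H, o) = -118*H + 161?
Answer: -51635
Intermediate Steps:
F(H, o) = 161 - 118*H
F(210, -97) - 27016 = (161 - 118*210) - 27016 = (161 - 24780) - 27016 = -24619 - 27016 = -51635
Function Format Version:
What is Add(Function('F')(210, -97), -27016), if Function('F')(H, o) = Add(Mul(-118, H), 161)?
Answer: -51635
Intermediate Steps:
Function('F')(H, o) = Add(161, Mul(-118, H))
Add(Function('F')(210, -97), -27016) = Add(Add(161, Mul(-118, 210)), -27016) = Add(Add(161, -24780), -27016) = Add(-24619, -27016) = -51635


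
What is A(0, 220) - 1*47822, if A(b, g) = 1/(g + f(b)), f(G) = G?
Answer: -10520839/220 ≈ -47822.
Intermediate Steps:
A(b, g) = 1/(b + g) (A(b, g) = 1/(g + b) = 1/(b + g))
A(0, 220) - 1*47822 = 1/(0 + 220) - 1*47822 = 1/220 - 47822 = -10520839/220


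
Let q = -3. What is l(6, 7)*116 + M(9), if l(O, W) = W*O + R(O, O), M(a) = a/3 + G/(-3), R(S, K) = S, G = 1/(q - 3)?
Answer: 100279/18 ≈ 5571.1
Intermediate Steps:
G = -1/6 (G = 1/(-3 - 3) = 1/(-6) = -1/6 ≈ -0.16667)
M(a) = 1/18 + a/3 (M(a) = a/3 - 1/6/(-3) = a*(1/3) - 1/6*(-1/3) = a/3 + 1/18 = 1/18 + a/3)
l(O, W) = O + O*W (l(O, W) = W*O + O = O*W + O = O + O*W)
l(6, 7)*116 + M(9) = (6*(1 + 7))*116 + (1/18 + (1/3)*9) = (6*8)*116 + (1/18 + 3) = 48*116 + 55/18 = 5568 + 55/18 = 100279/18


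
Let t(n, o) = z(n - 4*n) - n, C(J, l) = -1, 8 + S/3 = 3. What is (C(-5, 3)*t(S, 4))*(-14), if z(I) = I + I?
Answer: 1470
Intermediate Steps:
S = -15 (S = -24 + 3*3 = -24 + 9 = -15)
z(I) = 2*I
t(n, o) = -7*n (t(n, o) = 2*(n - 4*n) - n = 2*(-3*n) - n = -6*n - n = -7*n)
(C(-5, 3)*t(S, 4))*(-14) = -(-7)*(-15)*(-14) = -1*105*(-14) = -105*(-14) = 1470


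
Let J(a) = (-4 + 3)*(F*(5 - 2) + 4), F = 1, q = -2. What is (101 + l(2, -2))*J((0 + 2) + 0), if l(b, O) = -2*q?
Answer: -735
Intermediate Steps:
l(b, O) = 4 (l(b, O) = -2*(-2) = 4)
J(a) = -7 (J(a) = (-4 + 3)*(1*(5 - 2) + 4) = -(1*3 + 4) = -(3 + 4) = -1*7 = -7)
(101 + l(2, -2))*J((0 + 2) + 0) = (101 + 4)*(-7) = 105*(-7) = -735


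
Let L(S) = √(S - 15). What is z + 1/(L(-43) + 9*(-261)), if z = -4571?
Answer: -869728822/190271 - I*√58/5517859 ≈ -4571.0 - 1.3802e-6*I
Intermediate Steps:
L(S) = √(-15 + S)
z + 1/(L(-43) + 9*(-261)) = -4571 + 1/(√(-15 - 43) + 9*(-261)) = -4571 + 1/(√(-58) - 2349) = -4571 + 1/(I*√58 - 2349) = -4571 + 1/(-2349 + I*√58)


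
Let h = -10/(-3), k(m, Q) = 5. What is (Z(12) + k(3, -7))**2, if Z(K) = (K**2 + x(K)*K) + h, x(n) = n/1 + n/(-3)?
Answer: 555025/9 ≈ 61669.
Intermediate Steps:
x(n) = 2*n/3 (x(n) = n*1 + n*(-1/3) = n - n/3 = 2*n/3)
h = 10/3 (h = -10*(-1/3) = 10/3 ≈ 3.3333)
Z(K) = 10/3 + 5*K**2/3 (Z(K) = (K**2 + (2*K/3)*K) + 10/3 = (K**2 + 2*K**2/3) + 10/3 = 5*K**2/3 + 10/3 = 10/3 + 5*K**2/3)
(Z(12) + k(3, -7))**2 = ((10/3 + (5/3)*12**2) + 5)**2 = ((10/3 + (5/3)*144) + 5)**2 = ((10/3 + 240) + 5)**2 = (730/3 + 5)**2 = (745/3)**2 = 555025/9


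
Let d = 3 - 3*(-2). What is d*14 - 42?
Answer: 84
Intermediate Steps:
d = 9 (d = 3 + 6 = 9)
d*14 - 42 = 9*14 - 42 = 126 - 42 = 84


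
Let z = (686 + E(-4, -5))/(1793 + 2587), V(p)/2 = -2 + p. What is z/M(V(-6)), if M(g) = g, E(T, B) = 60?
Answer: -373/35040 ≈ -0.010645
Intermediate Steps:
V(p) = -4 + 2*p (V(p) = 2*(-2 + p) = -4 + 2*p)
z = 373/2190 (z = (686 + 60)/(1793 + 2587) = 746/4380 = 746*(1/4380) = 373/2190 ≈ 0.17032)
z/M(V(-6)) = 373/(2190*(-4 + 2*(-6))) = 373/(2190*(-4 - 12)) = (373/2190)/(-16) = (373/2190)*(-1/16) = -373/35040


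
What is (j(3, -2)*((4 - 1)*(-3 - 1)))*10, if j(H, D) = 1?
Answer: -120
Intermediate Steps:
(j(3, -2)*((4 - 1)*(-3 - 1)))*10 = (1*((4 - 1)*(-3 - 1)))*10 = (1*(3*(-4)))*10 = (1*(-12))*10 = -12*10 = -120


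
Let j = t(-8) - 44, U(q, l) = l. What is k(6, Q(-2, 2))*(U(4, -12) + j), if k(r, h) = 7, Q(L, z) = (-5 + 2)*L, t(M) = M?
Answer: -448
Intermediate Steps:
Q(L, z) = -3*L
j = -52 (j = -8 - 44 = -52)
k(6, Q(-2, 2))*(U(4, -12) + j) = 7*(-12 - 52) = 7*(-64) = -448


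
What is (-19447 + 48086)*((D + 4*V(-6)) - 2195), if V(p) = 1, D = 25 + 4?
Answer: -61917518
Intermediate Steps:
D = 29
(-19447 + 48086)*((D + 4*V(-6)) - 2195) = (-19447 + 48086)*((29 + 4*1) - 2195) = 28639*((29 + 4) - 2195) = 28639*(33 - 2195) = 28639*(-2162) = -61917518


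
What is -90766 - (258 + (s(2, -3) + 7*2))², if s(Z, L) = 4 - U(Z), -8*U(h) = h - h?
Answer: -166942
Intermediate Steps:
U(h) = 0 (U(h) = -(h - h)/8 = -⅛*0 = 0)
s(Z, L) = 4 (s(Z, L) = 4 - 1*0 = 4 + 0 = 4)
-90766 - (258 + (s(2, -3) + 7*2))² = -90766 - (258 + (4 + 7*2))² = -90766 - (258 + (4 + 14))² = -90766 - (258 + 18)² = -90766 - 1*276² = -90766 - 1*76176 = -90766 - 76176 = -166942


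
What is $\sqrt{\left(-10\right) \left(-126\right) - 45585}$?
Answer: $15 i \sqrt{197} \approx 210.54 i$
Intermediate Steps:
$\sqrt{\left(-10\right) \left(-126\right) - 45585} = \sqrt{1260 - 45585} = \sqrt{-44325} = 15 i \sqrt{197}$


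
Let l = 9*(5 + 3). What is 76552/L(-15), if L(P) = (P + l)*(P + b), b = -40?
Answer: -76552/3135 ≈ -24.418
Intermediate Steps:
l = 72 (l = 9*8 = 72)
L(P) = (-40 + P)*(72 + P) (L(P) = (P + 72)*(P - 40) = (72 + P)*(-40 + P) = (-40 + P)*(72 + P))
76552/L(-15) = 76552/(-2880 + (-15)² + 32*(-15)) = 76552/(-2880 + 225 - 480) = 76552/(-3135) = 76552*(-1/3135) = -76552/3135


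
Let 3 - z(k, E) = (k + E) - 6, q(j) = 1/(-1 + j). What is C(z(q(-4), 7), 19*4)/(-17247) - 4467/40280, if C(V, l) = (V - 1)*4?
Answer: -25745231/231569720 ≈ -0.11118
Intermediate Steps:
z(k, E) = 9 - E - k (z(k, E) = 3 - ((k + E) - 6) = 3 - ((E + k) - 6) = 3 - (-6 + E + k) = 3 + (6 - E - k) = 9 - E - k)
C(V, l) = -4 + 4*V (C(V, l) = (-1 + V)*4 = -4 + 4*V)
C(z(q(-4), 7), 19*4)/(-17247) - 4467/40280 = (-4 + 4*(9 - 1*7 - 1/(-1 - 4)))/(-17247) - 4467/40280 = (-4 + 4*(9 - 7 - 1/(-5)))*(-1/17247) - 4467*1/40280 = (-4 + 4*(9 - 7 - 1*(-⅕)))*(-1/17247) - 4467/40280 = (-4 + 4*(9 - 7 + ⅕))*(-1/17247) - 4467/40280 = (-4 + 4*(11/5))*(-1/17247) - 4467/40280 = (-4 + 44/5)*(-1/17247) - 4467/40280 = (24/5)*(-1/17247) - 4467/40280 = -8/28745 - 4467/40280 = -25745231/231569720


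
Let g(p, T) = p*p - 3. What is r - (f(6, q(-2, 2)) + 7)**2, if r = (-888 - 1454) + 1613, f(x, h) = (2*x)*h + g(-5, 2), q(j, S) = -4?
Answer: -1090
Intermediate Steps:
g(p, T) = -3 + p**2 (g(p, T) = p**2 - 3 = -3 + p**2)
f(x, h) = 22 + 2*h*x (f(x, h) = (2*x)*h + (-3 + (-5)**2) = 2*h*x + (-3 + 25) = 2*h*x + 22 = 22 + 2*h*x)
r = -729 (r = -2342 + 1613 = -729)
r - (f(6, q(-2, 2)) + 7)**2 = -729 - ((22 + 2*(-4)*6) + 7)**2 = -729 - ((22 - 48) + 7)**2 = -729 - (-26 + 7)**2 = -729 - 1*(-19)**2 = -729 - 1*361 = -729 - 361 = -1090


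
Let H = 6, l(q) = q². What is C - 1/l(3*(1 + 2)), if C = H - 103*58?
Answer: -483409/81 ≈ -5968.0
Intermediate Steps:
C = -5968 (C = 6 - 103*58 = 6 - 5974 = -5968)
C - 1/l(3*(1 + 2)) = -5968 - 1/((3*(1 + 2))²) = -5968 - 1/((3*3)²) = -5968 - 1/(9²) = -5968 - 1/81 = -483409/81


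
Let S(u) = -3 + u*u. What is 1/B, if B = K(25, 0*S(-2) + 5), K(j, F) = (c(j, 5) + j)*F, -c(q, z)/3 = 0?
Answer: 1/125 ≈ 0.0080000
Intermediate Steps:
S(u) = -3 + u²
c(q, z) = 0 (c(q, z) = -3*0 = 0)
K(j, F) = F*j (K(j, F) = (0 + j)*F = j*F = F*j)
B = 125 (B = (0*(-3 + (-2)²) + 5)*25 = (0*(-3 + 4) + 5)*25 = (0*1 + 5)*25 = (0 + 5)*25 = 5*25 = 125)
1/B = 1/125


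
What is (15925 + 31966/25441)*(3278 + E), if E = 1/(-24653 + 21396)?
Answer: 332760063182115/6373949 ≈ 5.2206e+7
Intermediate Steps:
E = -1/3257 (E = 1/(-3257) = -1/3257 ≈ -0.00030703)
(15925 + 31966/25441)*(3278 + E) = (15925 + 31966/25441)*(3278 - 1/3257) = (15925 + 31966*(1/25441))*(10676445/3257) = (15925 + 31966/25441)*(10676445/3257) = (405179891/25441)*(10676445/3257) = 332760063182115/6373949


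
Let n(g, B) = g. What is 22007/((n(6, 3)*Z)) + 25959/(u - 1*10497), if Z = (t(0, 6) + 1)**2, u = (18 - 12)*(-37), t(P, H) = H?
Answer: 25362343/350154 ≈ 72.432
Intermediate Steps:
u = -222 (u = 6*(-37) = -222)
Z = 49 (Z = (6 + 1)**2 = 7**2 = 49)
22007/((n(6, 3)*Z)) + 25959/(u - 1*10497) = 22007/((6*49)) + 25959/(-222 - 1*10497) = 22007/294 + 25959/(-222 - 10497) = 22007*(1/294) + 25959/(-10719) = 22007/294 + 25959*(-1/10719) = 22007/294 - 8653/3573 = 25362343/350154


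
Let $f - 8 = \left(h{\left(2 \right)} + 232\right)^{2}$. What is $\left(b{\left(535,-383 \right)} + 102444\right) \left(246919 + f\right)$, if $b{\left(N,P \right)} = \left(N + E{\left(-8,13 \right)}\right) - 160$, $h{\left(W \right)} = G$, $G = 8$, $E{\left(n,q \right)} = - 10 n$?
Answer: $31335523773$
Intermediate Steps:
$h{\left(W \right)} = 8$
$f = 57608$ ($f = 8 + \left(8 + 232\right)^{2} = 8 + 240^{2} = 8 + 57600 = 57608$)
$b{\left(N,P \right)} = -80 + N$ ($b{\left(N,P \right)} = \left(N - -80\right) - 160 = \left(N + 80\right) - 160 = \left(80 + N\right) - 160 = -80 + N$)
$\left(b{\left(535,-383 \right)} + 102444\right) \left(246919 + f\right) = \left(\left(-80 + 535\right) + 102444\right) \left(246919 + 57608\right) = \left(455 + 102444\right) 304527 = 102899 \cdot 304527 = 31335523773$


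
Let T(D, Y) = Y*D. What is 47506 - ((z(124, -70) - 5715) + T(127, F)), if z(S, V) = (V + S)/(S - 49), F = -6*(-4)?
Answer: 1254307/25 ≈ 50172.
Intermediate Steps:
F = 24
T(D, Y) = D*Y
z(S, V) = (S + V)/(-49 + S)
47506 - ((z(124, -70) - 5715) + T(127, F)) = 47506 - (((124 - 70)/(-49 + 124) - 5715) + 127*24) = 47506 - ((54/75 - 5715) + 3048) = 47506 - (((1/75)*54 - 5715) + 3048) = 47506 - ((18/25 - 5715) + 3048) = 47506 - (-142857/25 + 3048) = 47506 - 1*(-66657/25) = 47506 + 66657/25 = 1254307/25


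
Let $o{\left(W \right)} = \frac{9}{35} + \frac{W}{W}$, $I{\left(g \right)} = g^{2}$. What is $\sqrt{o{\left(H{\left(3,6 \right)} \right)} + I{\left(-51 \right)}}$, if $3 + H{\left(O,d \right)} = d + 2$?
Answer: $\frac{\sqrt{3187765}}{35} \approx 51.012$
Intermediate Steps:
$H{\left(O,d \right)} = -1 + d$ ($H{\left(O,d \right)} = -3 + \left(d + 2\right) = -3 + \left(2 + d\right) = -1 + d$)
$o{\left(W \right)} = \frac{44}{35}$ ($o{\left(W \right)} = 9 \cdot \frac{1}{35} + 1 = \frac{9}{35} + 1 = \frac{44}{35}$)
$\sqrt{o{\left(H{\left(3,6 \right)} \right)} + I{\left(-51 \right)}} = \sqrt{\frac{44}{35} + \left(-51\right)^{2}} = \sqrt{\frac{44}{35} + 2601} = \sqrt{\frac{91079}{35}} = \frac{\sqrt{3187765}}{35}$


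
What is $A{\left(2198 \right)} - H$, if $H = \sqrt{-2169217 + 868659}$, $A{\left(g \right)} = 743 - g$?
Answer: $-1455 - 7 i \sqrt{26542} \approx -1455.0 - 1140.4 i$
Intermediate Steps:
$H = 7 i \sqrt{26542}$ ($H = \sqrt{-1300558} = 7 i \sqrt{26542} \approx 1140.4 i$)
$A{\left(2198 \right)} - H = \left(743 - 2198\right) - 7 i \sqrt{26542} = -1455 - 7 i \sqrt{26542}$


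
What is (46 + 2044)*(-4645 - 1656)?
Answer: -13169090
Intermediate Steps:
(46 + 2044)*(-4645 - 1656) = 2090*(-6301) = -13169090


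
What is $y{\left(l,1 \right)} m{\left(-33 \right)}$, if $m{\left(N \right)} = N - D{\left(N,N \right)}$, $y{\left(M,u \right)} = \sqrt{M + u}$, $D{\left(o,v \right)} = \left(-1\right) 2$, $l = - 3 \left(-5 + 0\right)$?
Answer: $-124$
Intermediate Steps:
$l = 15$ ($l = \left(-3\right) \left(-5\right) = 15$)
$D{\left(o,v \right)} = -2$
$m{\left(N \right)} = 2 + N$ ($m{\left(N \right)} = N - -2 = N + 2 = 2 + N$)
$y{\left(l,1 \right)} m{\left(-33 \right)} = \sqrt{15 + 1} \left(2 - 33\right) = \sqrt{16} \left(-31\right) = 4 \left(-31\right) = -124$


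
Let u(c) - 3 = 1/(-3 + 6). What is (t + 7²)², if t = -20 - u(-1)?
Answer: 5929/9 ≈ 658.78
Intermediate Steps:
u(c) = 10/3 (u(c) = 3 + 1/(-3 + 6) = 3 + 1/3 = 3 + ⅓ = 10/3)
t = -70/3 (t = -20 - 1*10/3 = -20 - 10/3 = -70/3 ≈ -23.333)
(t + 7²)² = (-70/3 + 7²)² = (-70/3 + 49)² = (77/3)² = 5929/9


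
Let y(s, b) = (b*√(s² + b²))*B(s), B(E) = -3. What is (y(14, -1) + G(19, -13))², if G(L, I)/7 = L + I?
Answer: 3537 + 252*√197 ≈ 7074.0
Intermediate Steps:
G(L, I) = 7*I + 7*L (G(L, I) = 7*(L + I) = 7*(I + L) = 7*I + 7*L)
y(s, b) = -3*b*√(b² + s²) (y(s, b) = (b*√(s² + b²))*(-3) = (b*√(b² + s²))*(-3) = -3*b*√(b² + s²))
(y(14, -1) + G(19, -13))² = (-3*(-1)*√((-1)² + 14²) + (7*(-13) + 7*19))² = (-3*(-1)*√(1 + 196) + (-91 + 133))² = (-3*(-1)*√197 + 42)² = (3*√197 + 42)² = (42 + 3*√197)²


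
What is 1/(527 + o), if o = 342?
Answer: 1/869 ≈ 0.0011507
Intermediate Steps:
1/(527 + o) = 1/(527 + 342) = 1/869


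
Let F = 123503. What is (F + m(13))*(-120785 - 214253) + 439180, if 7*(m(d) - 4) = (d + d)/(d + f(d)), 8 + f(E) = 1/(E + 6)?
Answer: -6951730023641/168 ≈ -4.1379e+10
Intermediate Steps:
f(E) = -8 + 1/(6 + E) (f(E) = -8 + 1/(E + 6) = -8 + 1/(6 + E))
m(d) = 4 + 2*d/(7*(d + (-47 - 8*d)/(6 + d))) (m(d) = 4 + ((d + d)/(d + (-47 - 8*d)/(6 + d)))/7 = 4 + ((2*d)/(d + (-47 - 8*d)/(6 + d)))/7 = 4 + (2*d/(d + (-47 - 8*d)/(6 + d)))/7 = 4 + 2*d/(7*(d + (-47 - 8*d)/(6 + d))))
(F + m(13))*(-120785 - 214253) + 439180 = (123503 + 2*(-658 - 22*13 + 15*13²)/(7*(-47 + 13² - 2*13)))*(-120785 - 214253) + 439180 = (123503 + 2*(-658 - 286 + 15*169)/(7*(-47 + 169 - 26)))*(-335038) + 439180 = (123503 + (2/7)*(-658 - 286 + 2535)/96)*(-335038) + 439180 = (123503 + (2/7)*(1/96)*1591)*(-335038) + 439180 = (123503 + 1591/336)*(-335038) + 439180 = (41498599/336)*(-335038) + 439180 = -6951803805881/168 + 439180 = -6951730023641/168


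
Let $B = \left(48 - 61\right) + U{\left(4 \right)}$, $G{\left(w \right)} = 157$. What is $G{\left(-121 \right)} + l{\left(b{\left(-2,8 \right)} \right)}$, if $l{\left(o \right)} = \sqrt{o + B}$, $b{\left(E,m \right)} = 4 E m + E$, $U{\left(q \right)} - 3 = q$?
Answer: $157 + 6 i \sqrt{2} \approx 157.0 + 8.4853 i$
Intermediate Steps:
$U{\left(q \right)} = 3 + q$
$b{\left(E,m \right)} = E + 4 E m$ ($b{\left(E,m \right)} = 4 E m + E = E + 4 E m$)
$B = -6$ ($B = \left(48 - 61\right) + \left(3 + 4\right) = -13 + 7 = -6$)
$l{\left(o \right)} = \sqrt{-6 + o}$ ($l{\left(o \right)} = \sqrt{o - 6} = \sqrt{-6 + o}$)
$G{\left(-121 \right)} + l{\left(b{\left(-2,8 \right)} \right)} = 157 + \sqrt{-6 - 2 \left(1 + 4 \cdot 8\right)} = 157 + \sqrt{-6 - 2 \left(1 + 32\right)} = 157 + \sqrt{-6 - 66} = 157 + \sqrt{-72} = 157 + 6 i \sqrt{2}$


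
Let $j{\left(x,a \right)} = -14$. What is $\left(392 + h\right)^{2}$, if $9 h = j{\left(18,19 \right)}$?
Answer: $\frac{12348196}{81} \approx 1.5245 \cdot 10^{5}$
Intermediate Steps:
$h = - \frac{14}{9}$ ($h = \frac{1}{9} \left(-14\right) = - \frac{14}{9} \approx -1.5556$)
$\left(392 + h\right)^{2} = \left(392 - \frac{14}{9}\right)^{2} = \left(\frac{3514}{9}\right)^{2} = \frac{12348196}{81}$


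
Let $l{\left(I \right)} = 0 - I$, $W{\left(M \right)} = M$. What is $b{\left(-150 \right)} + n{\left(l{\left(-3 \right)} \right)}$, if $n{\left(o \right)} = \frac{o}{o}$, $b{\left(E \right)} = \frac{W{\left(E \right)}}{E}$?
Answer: $2$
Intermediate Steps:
$l{\left(I \right)} = - I$
$b{\left(E \right)} = 1$ ($b{\left(E \right)} = \frac{E}{E} = 1$)
$n{\left(o \right)} = 1$
$b{\left(-150 \right)} + n{\left(l{\left(-3 \right)} \right)} = 1 + 1 = 2$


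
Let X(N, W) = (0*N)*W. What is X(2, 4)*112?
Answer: 0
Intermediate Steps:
X(N, W) = 0 (X(N, W) = 0*W = 0)
X(2, 4)*112 = 0*112 = 0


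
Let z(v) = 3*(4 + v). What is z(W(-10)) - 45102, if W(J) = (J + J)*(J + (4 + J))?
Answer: -44130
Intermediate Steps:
W(J) = 2*J*(4 + 2*J) (W(J) = (2*J)*(4 + 2*J) = 2*J*(4 + 2*J))
z(v) = 12 + 3*v
z(W(-10)) - 45102 = (12 + 3*(4*(-10)*(2 - 10))) - 45102 = (12 + 3*(4*(-10)*(-8))) - 45102 = (12 + 3*320) - 45102 = (12 + 960) - 45102 = 972 - 45102 = -44130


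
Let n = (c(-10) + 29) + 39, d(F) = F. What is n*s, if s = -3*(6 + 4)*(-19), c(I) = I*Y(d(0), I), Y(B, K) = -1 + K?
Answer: 101460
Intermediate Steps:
c(I) = I*(-1 + I)
s = 570 (s = -3*10*(-19) = -30*(-19) = 570)
n = 178 (n = (-10*(-1 - 10) + 29) + 39 = (-10*(-11) + 29) + 39 = (110 + 29) + 39 = 139 + 39 = 178)
n*s = 178*570 = 101460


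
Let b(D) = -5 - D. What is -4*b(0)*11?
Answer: 220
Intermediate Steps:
-4*b(0)*11 = -4*(-5 - 1*0)*11 = -4*(-5 + 0)*11 = -4*(-5)*11 = 20*11 = 220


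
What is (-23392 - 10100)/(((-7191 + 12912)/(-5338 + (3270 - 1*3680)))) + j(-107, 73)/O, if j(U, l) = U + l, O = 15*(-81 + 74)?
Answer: 6737985398/200235 ≈ 33650.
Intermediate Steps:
O = -105 (O = 15*(-7) = -105)
(-23392 - 10100)/(((-7191 + 12912)/(-5338 + (3270 - 1*3680)))) + j(-107, 73)/O = (-23392 - 10100)/(((-7191 + 12912)/(-5338 + (3270 - 1*3680)))) + (-107 + 73)/(-105) = -33492/(5721/(-5338 + (3270 - 3680))) - 34*(-1/105) = -33492/(5721/(-5338 - 410)) + 34/105 = -33492/(5721/(-5748)) + 34/105 = -33492/(5721*(-1/5748)) + 34/105 = -33492/(-1907/1916) + 34/105 = -33492*(-1916/1907) + 34/105 = 64170672/1907 + 34/105 = 6737985398/200235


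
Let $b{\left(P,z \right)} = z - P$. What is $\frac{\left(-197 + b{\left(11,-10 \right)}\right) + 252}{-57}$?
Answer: $- \frac{34}{57} \approx -0.59649$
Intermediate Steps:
$\frac{\left(-197 + b{\left(11,-10 \right)}\right) + 252}{-57} = \frac{\left(-197 - 21\right) + 252}{-57} = \left(\left(-197 - 21\right) + 252\right) \left(- \frac{1}{57}\right) = \left(-218 + 252\right) \left(- \frac{1}{57}\right) = 34 \left(- \frac{1}{57}\right) = - \frac{34}{57}$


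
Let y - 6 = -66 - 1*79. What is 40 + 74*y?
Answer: -10246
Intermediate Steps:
y = -139 (y = 6 + (-66 - 1*79) = 6 + (-66 - 79) = 6 - 145 = -139)
40 + 74*y = 40 + 74*(-139) = 40 - 10286 = -10246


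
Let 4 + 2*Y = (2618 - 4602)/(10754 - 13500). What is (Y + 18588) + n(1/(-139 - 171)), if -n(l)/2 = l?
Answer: 3955457843/212815 ≈ 18586.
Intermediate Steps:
n(l) = -2*l
Y = -2250/1373 (Y = -2 + ((2618 - 4602)/(10754 - 13500))/2 = -2 + (-1984/(-2746))/2 = -2 + (-1984*(-1/2746))/2 = -2 + (½)*(992/1373) = -2 + 496/1373 = -2250/1373 ≈ -1.6387)
(Y + 18588) + n(1/(-139 - 171)) = (-2250/1373 + 18588) - 2/(-139 - 171) = 25519074/1373 - 2/(-310) = 25519074/1373 - 2*(-1/310) = 25519074/1373 + 1/155 = 3955457843/212815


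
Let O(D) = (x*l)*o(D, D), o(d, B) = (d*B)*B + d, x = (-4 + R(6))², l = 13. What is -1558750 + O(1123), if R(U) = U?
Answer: 73643388730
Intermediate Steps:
x = 4 (x = (-4 + 6)² = 2² = 4)
o(d, B) = d + d*B² (o(d, B) = (B*d)*B + d = d*B² + d = d + d*B²)
O(D) = 52*D*(1 + D²) (O(D) = (4*13)*(D*(1 + D²)) = 52*(D*(1 + D²)) = 52*D*(1 + D²))
-1558750 + O(1123) = -1558750 + 52*1123*(1 + 1123²) = -1558750 + 52*1123*(1 + 1261129) = -1558750 + 52*1123*1261130 = -1558750 + 73644947480 = 73643388730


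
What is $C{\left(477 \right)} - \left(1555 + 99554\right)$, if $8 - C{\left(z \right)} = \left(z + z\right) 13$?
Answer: $-113503$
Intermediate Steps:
$C{\left(z \right)} = 8 - 26 z$ ($C{\left(z \right)} = 8 - \left(z + z\right) 13 = 8 - 2 z 13 = 8 - 26 z$)
$C{\left(477 \right)} - \left(1555 + 99554\right) = \left(8 - 12402\right) - \left(1555 + 99554\right) = \left(8 - 12402\right) - 101109 = -12394 - 101109 = -113503$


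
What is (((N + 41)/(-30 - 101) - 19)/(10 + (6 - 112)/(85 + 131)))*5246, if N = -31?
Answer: -1415853432/134537 ≈ -10524.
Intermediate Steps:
(((N + 41)/(-30 - 101) - 19)/(10 + (6 - 112)/(85 + 131)))*5246 = (((-31 + 41)/(-30 - 101) - 19)/(10 + (6 - 112)/(85 + 131)))*5246 = ((10/(-131) - 19)/(10 - 106/216))*5246 = ((10*(-1/131) - 19)/(10 - 106*1/216))*5246 = ((-10/131 - 19)/(10 - 53/108))*5246 = -2499/(131*1027/108)*5246 = -2499/131*108/1027*5246 = -269892/134537*5246 = -1415853432/134537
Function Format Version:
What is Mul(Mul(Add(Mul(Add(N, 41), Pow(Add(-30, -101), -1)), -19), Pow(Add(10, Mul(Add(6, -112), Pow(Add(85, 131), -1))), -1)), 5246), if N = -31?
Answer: Rational(-1415853432, 134537) ≈ -10524.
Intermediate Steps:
Mul(Mul(Add(Mul(Add(N, 41), Pow(Add(-30, -101), -1)), -19), Pow(Add(10, Mul(Add(6, -112), Pow(Add(85, 131), -1))), -1)), 5246) = Mul(Mul(Add(Mul(Add(-31, 41), Pow(Add(-30, -101), -1)), -19), Pow(Add(10, Mul(Add(6, -112), Pow(Add(85, 131), -1))), -1)), 5246) = Mul(Mul(Add(Mul(10, Pow(-131, -1)), -19), Pow(Add(10, Mul(-106, Pow(216, -1))), -1)), 5246) = Mul(Mul(Add(Mul(10, Rational(-1, 131)), -19), Pow(Add(10, Mul(-106, Rational(1, 216))), -1)), 5246) = Mul(Mul(Add(Rational(-10, 131), -19), Pow(Add(10, Rational(-53, 108)), -1)), 5246) = Mul(Mul(Rational(-2499, 131), Pow(Rational(1027, 108), -1)), 5246) = Mul(Mul(Rational(-2499, 131), Rational(108, 1027)), 5246) = Mul(Rational(-269892, 134537), 5246) = Rational(-1415853432, 134537)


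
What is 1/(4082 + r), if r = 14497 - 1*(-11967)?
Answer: 1/30546 ≈ 3.2738e-5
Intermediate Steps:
r = 26464 (r = 14497 + 11967 = 26464)
1/(4082 + r) = 1/(4082 + 26464) = 1/30546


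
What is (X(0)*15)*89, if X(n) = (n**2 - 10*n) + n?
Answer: 0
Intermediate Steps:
X(n) = n**2 - 9*n
(X(0)*15)*89 = ((0*(-9 + 0))*15)*89 = ((0*(-9))*15)*89 = (0*15)*89 = 0*89 = 0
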